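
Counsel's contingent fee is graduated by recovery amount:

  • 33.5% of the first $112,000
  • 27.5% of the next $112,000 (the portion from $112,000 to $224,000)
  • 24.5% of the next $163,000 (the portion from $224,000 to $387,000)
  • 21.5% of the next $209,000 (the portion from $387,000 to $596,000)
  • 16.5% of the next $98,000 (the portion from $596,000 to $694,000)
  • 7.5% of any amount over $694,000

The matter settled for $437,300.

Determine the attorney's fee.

First $112,000 at 33.5% = $37,520.00
Next $112,000 at 27.5% = $30,800.00
Next $163,000 at 24.5% = $39,935.00
Remaining $50,300 at 21.5% = $10,814.50
Fee: $37,520.00 + $30,800.00 + $39,935.00 + $10,814.50 = $119,069.50

$119,069.50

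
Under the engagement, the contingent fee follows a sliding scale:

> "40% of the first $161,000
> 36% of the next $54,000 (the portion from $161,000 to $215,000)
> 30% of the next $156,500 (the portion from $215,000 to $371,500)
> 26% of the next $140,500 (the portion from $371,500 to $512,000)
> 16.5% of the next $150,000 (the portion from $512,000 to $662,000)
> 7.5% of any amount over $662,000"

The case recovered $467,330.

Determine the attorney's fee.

$155,705.80

First $161,000 at 40% = $64,400.00
Next $54,000 at 36% = $19,440.00
Next $156,500 at 30% = $46,950.00
Remaining $95,830 at 26% = $24,915.80
Fee: $64,400.00 + $19,440.00 + $46,950.00 + $24,915.80 = $155,705.80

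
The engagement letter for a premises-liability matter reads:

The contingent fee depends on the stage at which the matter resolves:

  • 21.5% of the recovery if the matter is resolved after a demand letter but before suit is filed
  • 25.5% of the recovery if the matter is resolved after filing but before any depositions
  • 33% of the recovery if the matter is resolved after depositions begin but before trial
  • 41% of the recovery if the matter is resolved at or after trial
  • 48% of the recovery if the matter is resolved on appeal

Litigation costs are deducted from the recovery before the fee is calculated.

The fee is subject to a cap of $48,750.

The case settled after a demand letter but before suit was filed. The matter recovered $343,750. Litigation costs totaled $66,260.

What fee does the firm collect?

$48,750.00

Fee base (net of costs): $343,750 − $66,260 = $277,490
The matter settled after a demand letter but before suit was filed, so the 21.5% rate applies.
$277,490 × 21.5% = $59,660.35
$59,660.35 exceeds the $48,750 cap, so the fee is capped at $48,750.00.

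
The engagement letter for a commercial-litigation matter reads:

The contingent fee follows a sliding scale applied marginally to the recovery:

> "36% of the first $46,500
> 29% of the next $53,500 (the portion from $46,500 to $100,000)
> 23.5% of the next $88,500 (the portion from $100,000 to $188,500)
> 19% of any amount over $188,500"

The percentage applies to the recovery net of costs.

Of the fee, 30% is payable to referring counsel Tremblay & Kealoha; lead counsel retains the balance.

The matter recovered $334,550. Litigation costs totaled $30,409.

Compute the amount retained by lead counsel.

$52,517.00

Fee base (net of costs): $334,550 − $30,409 = $304,141
First $46,500 at 36% = $16,740.00
Next $53,500 at 29% = $15,515.00
Next $88,500 at 23.5% = $20,797.50
Remaining $115,641 at 19% = $21,971.79
Fee: $16,740.00 + $15,515.00 + $20,797.50 + $21,971.79 = $75,024.29
Referral share: 30% of $75,024.29 = $22,507.29; lead counsel retains $75,024.29 − $22,507.29 = $52,517.00.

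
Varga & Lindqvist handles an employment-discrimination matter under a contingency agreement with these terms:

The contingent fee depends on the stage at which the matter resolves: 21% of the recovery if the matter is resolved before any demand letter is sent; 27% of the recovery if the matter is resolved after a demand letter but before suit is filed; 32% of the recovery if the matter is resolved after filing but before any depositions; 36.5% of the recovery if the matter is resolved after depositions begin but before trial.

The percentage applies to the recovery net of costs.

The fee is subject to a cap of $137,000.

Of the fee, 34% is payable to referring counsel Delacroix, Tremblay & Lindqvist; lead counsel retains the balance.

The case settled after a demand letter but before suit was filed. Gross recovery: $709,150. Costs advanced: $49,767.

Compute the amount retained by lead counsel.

Fee base (net of costs): $709,150 − $49,767 = $659,383
The matter settled after a demand letter but before suit was filed, so the 27% rate applies.
$659,383 × 27% = $178,033.41
$178,033.41 exceeds the $137,000 cap, so the fee is capped at $137,000.00.
Referral share: 34% of $137,000.00 = $46,580.00; lead counsel retains $137,000.00 − $46,580.00 = $90,420.00.

$90,420.00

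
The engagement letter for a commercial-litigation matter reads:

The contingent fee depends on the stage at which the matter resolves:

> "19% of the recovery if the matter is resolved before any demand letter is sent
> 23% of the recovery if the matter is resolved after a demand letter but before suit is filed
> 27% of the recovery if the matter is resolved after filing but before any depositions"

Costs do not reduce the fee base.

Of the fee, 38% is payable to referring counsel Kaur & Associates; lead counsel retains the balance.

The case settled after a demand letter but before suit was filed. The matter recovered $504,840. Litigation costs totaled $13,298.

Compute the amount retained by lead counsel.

Fee base is the gross recovery, $504,840; costs are reimbursed separately.
The matter settled after a demand letter but before suit was filed, so the 23% rate applies.
$504,840 × 23% = $116,113.20
Referral share: 38% of $116,113.20 = $44,123.02; lead counsel retains $116,113.20 − $44,123.02 = $71,990.18.

$71,990.18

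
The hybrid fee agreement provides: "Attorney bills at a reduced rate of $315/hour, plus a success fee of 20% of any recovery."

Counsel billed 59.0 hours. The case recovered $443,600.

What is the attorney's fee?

$107,305.00

Hourly: 59.0 × $315 = $18,585.00
Success fee: 20% of $443,600 = $88,720.00
Total: $18,585.00 + $88,720.00 = $107,305.00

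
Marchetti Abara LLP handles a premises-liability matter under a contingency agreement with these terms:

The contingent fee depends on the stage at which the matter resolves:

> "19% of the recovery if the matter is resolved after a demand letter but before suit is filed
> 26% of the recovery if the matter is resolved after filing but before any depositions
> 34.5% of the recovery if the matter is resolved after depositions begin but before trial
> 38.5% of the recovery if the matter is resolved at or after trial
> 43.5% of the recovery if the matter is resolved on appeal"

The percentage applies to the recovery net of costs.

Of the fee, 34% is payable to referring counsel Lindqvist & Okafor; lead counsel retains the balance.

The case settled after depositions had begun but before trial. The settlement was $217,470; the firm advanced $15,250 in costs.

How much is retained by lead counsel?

$46,045.49

Fee base (net of costs): $217,470 − $15,250 = $202,220
The matter settled after depositions had begun but before trial, so the 34.5% rate applies.
$202,220 × 34.5% = $69,765.90
Referral share: 34% of $69,765.90 = $23,720.41; lead counsel retains $69,765.90 − $23,720.41 = $46,045.49.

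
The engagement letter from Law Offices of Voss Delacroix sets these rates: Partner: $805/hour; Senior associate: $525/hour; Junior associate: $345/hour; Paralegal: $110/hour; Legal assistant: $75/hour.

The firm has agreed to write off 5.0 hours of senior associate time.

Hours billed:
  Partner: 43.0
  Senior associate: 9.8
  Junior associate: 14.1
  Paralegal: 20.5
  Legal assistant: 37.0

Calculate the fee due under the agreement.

Partner: 43.0 × $805 = $34,615.00
Senior associate: 9.8 × $525 = $5,145.00
Junior associate: 14.1 × $345 = $4,864.50
Paralegal: 20.5 × $110 = $2,255.00
Legal assistant: 37.0 × $75 = $2,775.00
Subtotal: $49,654.50
Write-off: 5.0 × $525 = $2,625.00
Total: $49,654.50 − $2,625.00 = $47,029.50

$47,029.50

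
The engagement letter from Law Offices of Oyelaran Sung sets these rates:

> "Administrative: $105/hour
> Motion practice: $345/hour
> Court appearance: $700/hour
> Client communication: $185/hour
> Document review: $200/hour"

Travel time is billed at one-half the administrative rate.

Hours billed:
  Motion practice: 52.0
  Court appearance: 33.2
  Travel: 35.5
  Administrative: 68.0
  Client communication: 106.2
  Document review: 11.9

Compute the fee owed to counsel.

$72,210.75

Administrative: 68.0 × $105 = $7,140.00
Motion practice: 52.0 × $345 = $17,940.00
Court appearance: 33.2 × $700 = $23,240.00
Client communication: 106.2 × $185 = $19,647.00
Document review: 11.9 × $200 = $2,380.00
Subtotal: $7,140.00 + $17,940.00 + $23,240.00 + $19,647.00 + $2,380.00 = $70,347.00
Travel: 35.5 × ($105 ÷ 2) = 35.5 × $52.50 = $1,863.75
Total: $70,347.00 + $1,863.75 = $72,210.75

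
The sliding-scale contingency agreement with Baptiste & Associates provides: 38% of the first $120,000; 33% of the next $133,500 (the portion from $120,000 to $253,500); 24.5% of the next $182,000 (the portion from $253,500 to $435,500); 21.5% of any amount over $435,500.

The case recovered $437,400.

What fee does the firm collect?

$134,653.50

First $120,000 at 38% = $45,600.00
Next $133,500 at 33% = $44,055.00
Next $182,000 at 24.5% = $44,590.00
Remaining $1,900 at 21.5% = $408.50
Fee: $45,600.00 + $44,055.00 + $44,590.00 + $408.50 = $134,653.50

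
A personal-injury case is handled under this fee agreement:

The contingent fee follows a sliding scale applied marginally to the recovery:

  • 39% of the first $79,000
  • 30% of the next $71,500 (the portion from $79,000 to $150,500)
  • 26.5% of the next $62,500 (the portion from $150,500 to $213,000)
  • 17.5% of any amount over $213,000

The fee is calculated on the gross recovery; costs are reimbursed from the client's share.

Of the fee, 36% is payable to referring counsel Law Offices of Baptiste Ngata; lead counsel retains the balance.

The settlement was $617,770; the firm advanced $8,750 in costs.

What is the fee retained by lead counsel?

Fee base is the gross recovery, $617,770; costs are reimbursed separately.
First $79,000 at 39% = $30,810.00
Next $71,500 at 30% = $21,450.00
Next $62,500 at 26.5% = $16,562.50
Remaining $404,770 at 17.5% = $70,834.75
Fee: $30,810.00 + $21,450.00 + $16,562.50 + $70,834.75 = $139,657.25
Referral share: 36% of $139,657.25 = $50,276.61; lead counsel retains $139,657.25 − $50,276.61 = $89,380.64.

$89,380.64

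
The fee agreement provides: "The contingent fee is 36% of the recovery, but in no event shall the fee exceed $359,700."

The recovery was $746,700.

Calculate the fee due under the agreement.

$268,812.00

36% of $746,700 = $268,812.00
That is under the $359,700 cap.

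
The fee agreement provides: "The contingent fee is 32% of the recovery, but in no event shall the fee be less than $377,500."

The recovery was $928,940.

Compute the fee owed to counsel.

32% of $928,940 = $297,260.80
That is below the $377,500 minimum, so the minimum applies.

$377,500.00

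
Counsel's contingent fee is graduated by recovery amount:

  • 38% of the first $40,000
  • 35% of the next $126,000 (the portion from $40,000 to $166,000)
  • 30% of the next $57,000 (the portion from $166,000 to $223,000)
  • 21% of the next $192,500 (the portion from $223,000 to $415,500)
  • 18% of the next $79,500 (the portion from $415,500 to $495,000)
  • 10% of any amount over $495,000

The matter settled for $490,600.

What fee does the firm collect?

$130,343.00

First $40,000 at 38% = $15,200.00
Next $126,000 at 35% = $44,100.00
Next $57,000 at 30% = $17,100.00
Next $192,500 at 21% = $40,425.00
Remaining $75,100 at 18% = $13,518.00
Fee: $15,200.00 + $44,100.00 + $17,100.00 + $40,425.00 + $13,518.00 = $130,343.00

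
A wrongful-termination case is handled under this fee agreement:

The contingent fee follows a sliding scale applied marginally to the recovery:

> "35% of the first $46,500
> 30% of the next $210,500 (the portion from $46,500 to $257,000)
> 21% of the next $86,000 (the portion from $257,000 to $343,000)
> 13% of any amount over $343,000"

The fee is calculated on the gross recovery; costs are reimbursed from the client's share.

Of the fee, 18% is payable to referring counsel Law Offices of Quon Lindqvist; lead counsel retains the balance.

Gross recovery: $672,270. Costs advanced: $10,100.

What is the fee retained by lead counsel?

$115,037.88

Fee base is the gross recovery, $672,270; costs are reimbursed separately.
First $46,500 at 35% = $16,275.00
Next $210,500 at 30% = $63,150.00
Next $86,000 at 21% = $18,060.00
Remaining $329,270 at 13% = $42,805.10
Fee: $16,275.00 + $63,150.00 + $18,060.00 + $42,805.10 = $140,290.10
Referral share: 18% of $140,290.10 = $25,252.22; lead counsel retains $140,290.10 − $25,252.22 = $115,037.88.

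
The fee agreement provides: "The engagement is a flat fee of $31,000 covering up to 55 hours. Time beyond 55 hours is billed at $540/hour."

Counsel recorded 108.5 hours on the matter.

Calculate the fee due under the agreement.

Flat fee: $31,000.00
Excess hours: 108.5 − 55 = 53.5
Overrun: 53.5 × $540 = $28,890.00
Total: $31,000.00 + $28,890.00 = $59,890.00

$59,890.00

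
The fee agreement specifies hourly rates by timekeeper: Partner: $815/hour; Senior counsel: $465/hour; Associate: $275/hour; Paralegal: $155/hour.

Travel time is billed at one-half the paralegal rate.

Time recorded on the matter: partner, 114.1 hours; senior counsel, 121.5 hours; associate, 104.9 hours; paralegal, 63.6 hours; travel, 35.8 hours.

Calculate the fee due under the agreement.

$190,969.00

Partner: 114.1 × $815 = $92,991.50
Senior counsel: 121.5 × $465 = $56,497.50
Associate: 104.9 × $275 = $28,847.50
Paralegal: 63.6 × $155 = $9,858.00
Subtotal: $92,991.50 + $56,497.50 + $28,847.50 + $9,858.00 = $188,194.50
Travel: 35.8 × ($155 ÷ 2) = 35.8 × $77.50 = $2,774.50
Total: $188,194.50 + $2,774.50 = $190,969.00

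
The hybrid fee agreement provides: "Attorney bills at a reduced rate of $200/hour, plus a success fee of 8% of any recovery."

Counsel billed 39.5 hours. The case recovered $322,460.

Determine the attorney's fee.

Hourly: 39.5 × $200 = $7,900.00
Success fee: 8% of $322,460 = $25,796.80
Total: $7,900.00 + $25,796.80 = $33,696.80

$33,696.80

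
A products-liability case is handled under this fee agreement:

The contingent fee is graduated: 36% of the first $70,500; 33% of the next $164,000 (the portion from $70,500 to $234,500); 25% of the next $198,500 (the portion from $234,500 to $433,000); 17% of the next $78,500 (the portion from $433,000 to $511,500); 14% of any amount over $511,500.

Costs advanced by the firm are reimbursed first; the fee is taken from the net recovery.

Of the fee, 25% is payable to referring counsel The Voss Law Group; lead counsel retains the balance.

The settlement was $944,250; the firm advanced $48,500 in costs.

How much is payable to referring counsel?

$49,066.25

Fee base (net of costs): $944,250 − $48,500 = $895,750
First $70,500 at 36% = $25,380.00
Next $164,000 at 33% = $54,120.00
Next $198,500 at 25% = $49,625.00
Next $78,500 at 17% = $13,345.00
Remaining $384,250 at 14% = $53,795.00
Fee: $25,380.00 + $54,120.00 + $49,625.00 + $13,345.00 + $53,795.00 = $196,265.00
Referral share: 25% of $196,265.00 = $49,066.25; lead counsel retains $196,265.00 − $49,066.25 = $147,198.75.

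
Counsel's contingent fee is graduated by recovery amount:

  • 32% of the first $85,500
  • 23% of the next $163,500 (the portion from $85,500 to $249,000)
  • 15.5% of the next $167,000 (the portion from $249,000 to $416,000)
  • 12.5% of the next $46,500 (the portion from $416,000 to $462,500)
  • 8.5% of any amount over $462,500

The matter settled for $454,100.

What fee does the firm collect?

First $85,500 at 32% = $27,360.00
Next $163,500 at 23% = $37,605.00
Next $167,000 at 15.5% = $25,885.00
Remaining $38,100 at 12.5% = $4,762.50
Fee: $27,360.00 + $37,605.00 + $25,885.00 + $4,762.50 = $95,612.50

$95,612.50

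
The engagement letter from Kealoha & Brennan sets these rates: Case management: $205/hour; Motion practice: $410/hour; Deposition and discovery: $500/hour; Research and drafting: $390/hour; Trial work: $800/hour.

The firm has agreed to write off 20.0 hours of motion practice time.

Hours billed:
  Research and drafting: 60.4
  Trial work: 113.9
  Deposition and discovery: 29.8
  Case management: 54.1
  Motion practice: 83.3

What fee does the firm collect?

$166,619.50

Case management: 54.1 × $205 = $11,090.50
Motion practice: 83.3 × $410 = $34,153.00
Deposition and discovery: 29.8 × $500 = $14,900.00
Research and drafting: 60.4 × $390 = $23,556.00
Trial work: 113.9 × $800 = $91,120.00
Subtotal: $174,819.50
Write-off: 20.0 × $410 = $8,200.00
Total: $174,819.50 − $8,200.00 = $166,619.50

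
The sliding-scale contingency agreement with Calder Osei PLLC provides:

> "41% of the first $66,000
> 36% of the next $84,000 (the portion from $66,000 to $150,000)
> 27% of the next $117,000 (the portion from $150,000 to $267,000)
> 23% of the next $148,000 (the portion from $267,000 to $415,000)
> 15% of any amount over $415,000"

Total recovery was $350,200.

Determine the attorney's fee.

$108,026.00

First $66,000 at 41% = $27,060.00
Next $84,000 at 36% = $30,240.00
Next $117,000 at 27% = $31,590.00
Remaining $83,200 at 23% = $19,136.00
Fee: $27,060.00 + $30,240.00 + $31,590.00 + $19,136.00 = $108,026.00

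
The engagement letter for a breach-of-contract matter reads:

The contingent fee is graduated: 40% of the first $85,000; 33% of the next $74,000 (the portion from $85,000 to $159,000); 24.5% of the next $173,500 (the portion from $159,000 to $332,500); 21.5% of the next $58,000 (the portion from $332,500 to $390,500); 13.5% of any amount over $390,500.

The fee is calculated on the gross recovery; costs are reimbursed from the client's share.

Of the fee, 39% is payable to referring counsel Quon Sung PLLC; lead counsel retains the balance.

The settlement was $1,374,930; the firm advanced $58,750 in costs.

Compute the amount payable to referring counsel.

Fee base is the gross recovery, $1,374,930; costs are reimbursed separately.
First $85,000 at 40% = $34,000.00
Next $74,000 at 33% = $24,420.00
Next $173,500 at 24.5% = $42,507.50
Next $58,000 at 21.5% = $12,470.00
Remaining $984,430 at 13.5% = $132,898.05
Fee: $34,000.00 + $24,420.00 + $42,507.50 + $12,470.00 + $132,898.05 = $246,295.55
Referral share: 39% of $246,295.55 = $96,055.26; lead counsel retains $246,295.55 − $96,055.26 = $150,240.29.

$96,055.26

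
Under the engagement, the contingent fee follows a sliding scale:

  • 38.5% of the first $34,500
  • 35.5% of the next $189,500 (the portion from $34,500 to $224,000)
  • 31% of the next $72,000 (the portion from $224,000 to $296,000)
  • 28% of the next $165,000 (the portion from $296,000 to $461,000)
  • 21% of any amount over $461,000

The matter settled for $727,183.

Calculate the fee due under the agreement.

First $34,500 at 38.5% = $13,282.50
Next $189,500 at 35.5% = $67,272.50
Next $72,000 at 31% = $22,320.00
Next $165,000 at 28% = $46,200.00
Remaining $266,183 at 21% = $55,898.43
Fee: $13,282.50 + $67,272.50 + $22,320.00 + $46,200.00 + $55,898.43 = $204,973.43

$204,973.43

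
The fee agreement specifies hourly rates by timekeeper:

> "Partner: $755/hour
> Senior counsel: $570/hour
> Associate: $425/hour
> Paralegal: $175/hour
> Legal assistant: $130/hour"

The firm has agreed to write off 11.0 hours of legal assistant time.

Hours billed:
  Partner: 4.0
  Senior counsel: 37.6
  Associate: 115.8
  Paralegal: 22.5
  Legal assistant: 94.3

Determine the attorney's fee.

$88,433.50

Partner: 4.0 × $755 = $3,020.00
Senior counsel: 37.6 × $570 = $21,432.00
Associate: 115.8 × $425 = $49,215.00
Paralegal: 22.5 × $175 = $3,937.50
Legal assistant: 94.3 × $130 = $12,259.00
Subtotal: $89,863.50
Write-off: 11.0 × $130 = $1,430.00
Total: $89,863.50 − $1,430.00 = $88,433.50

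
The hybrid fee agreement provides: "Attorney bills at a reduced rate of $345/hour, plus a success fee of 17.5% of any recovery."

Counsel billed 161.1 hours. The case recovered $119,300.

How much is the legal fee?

$76,457.00

Hourly: 161.1 × $345 = $55,579.50
Success fee: 17.5% of $119,300 = $20,877.50
Total: $55,579.50 + $20,877.50 = $76,457.00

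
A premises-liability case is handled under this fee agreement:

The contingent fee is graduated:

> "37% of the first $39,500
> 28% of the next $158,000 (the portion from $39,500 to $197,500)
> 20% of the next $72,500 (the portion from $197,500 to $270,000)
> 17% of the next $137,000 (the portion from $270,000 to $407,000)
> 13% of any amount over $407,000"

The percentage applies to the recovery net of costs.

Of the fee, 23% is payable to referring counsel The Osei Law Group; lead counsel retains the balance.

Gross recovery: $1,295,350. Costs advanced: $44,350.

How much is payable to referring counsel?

$47,463.95

Fee base (net of costs): $1,295,350 − $44,350 = $1,251,000
First $39,500 at 37% = $14,615.00
Next $158,000 at 28% = $44,240.00
Next $72,500 at 20% = $14,500.00
Next $137,000 at 17% = $23,290.00
Remaining $844,000 at 13% = $109,720.00
Fee: $14,615.00 + $44,240.00 + $14,500.00 + $23,290.00 + $109,720.00 = $206,365.00
Referral share: 23% of $206,365.00 = $47,463.95; lead counsel retains $206,365.00 − $47,463.95 = $158,901.05.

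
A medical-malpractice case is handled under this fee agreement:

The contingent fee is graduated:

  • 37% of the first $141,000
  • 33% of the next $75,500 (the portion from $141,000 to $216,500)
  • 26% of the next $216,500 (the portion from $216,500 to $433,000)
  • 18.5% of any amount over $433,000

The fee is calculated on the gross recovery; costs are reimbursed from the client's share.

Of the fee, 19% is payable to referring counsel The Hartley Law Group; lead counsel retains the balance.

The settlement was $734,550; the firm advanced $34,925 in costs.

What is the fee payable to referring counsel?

$35,940.73

Fee base is the gross recovery, $734,550; costs are reimbursed separately.
First $141,000 at 37% = $52,170.00
Next $75,500 at 33% = $24,915.00
Next $216,500 at 26% = $56,290.00
Remaining $301,550 at 18.5% = $55,786.75
Fee: $52,170.00 + $24,915.00 + $56,290.00 + $55,786.75 = $189,161.75
Referral share: 19% of $189,161.75 = $35,940.73; lead counsel retains $189,161.75 − $35,940.73 = $153,221.02.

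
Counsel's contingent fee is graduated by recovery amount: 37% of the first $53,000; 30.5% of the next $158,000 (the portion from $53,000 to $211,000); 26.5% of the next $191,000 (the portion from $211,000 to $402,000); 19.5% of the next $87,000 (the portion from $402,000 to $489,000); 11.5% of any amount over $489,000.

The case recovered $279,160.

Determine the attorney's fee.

$85,862.40

First $53,000 at 37% = $19,610.00
Next $158,000 at 30.5% = $48,190.00
Remaining $68,160 at 26.5% = $18,062.40
Fee: $19,610.00 + $48,190.00 + $18,062.40 = $85,862.40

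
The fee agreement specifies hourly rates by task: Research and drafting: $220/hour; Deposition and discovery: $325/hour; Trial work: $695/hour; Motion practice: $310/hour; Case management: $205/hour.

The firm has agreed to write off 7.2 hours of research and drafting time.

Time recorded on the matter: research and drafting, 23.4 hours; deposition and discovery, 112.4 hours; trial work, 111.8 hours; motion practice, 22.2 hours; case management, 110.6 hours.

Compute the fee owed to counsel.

$147,350.00

Research and drafting: 23.4 × $220 = $5,148.00
Deposition and discovery: 112.4 × $325 = $36,530.00
Trial work: 111.8 × $695 = $77,701.00
Motion practice: 22.2 × $310 = $6,882.00
Case management: 110.6 × $205 = $22,673.00
Subtotal: $148,934.00
Write-off: 7.2 × $220 = $1,584.00
Total: $148,934.00 − $1,584.00 = $147,350.00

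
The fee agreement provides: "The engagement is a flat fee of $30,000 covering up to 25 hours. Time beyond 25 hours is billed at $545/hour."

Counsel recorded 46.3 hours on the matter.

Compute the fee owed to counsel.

Flat fee: $30,000.00
Excess hours: 46.3 − 25 = 21.3
Overrun: 21.3 × $545 = $11,608.50
Total: $30,000.00 + $11,608.50 = $41,608.50

$41,608.50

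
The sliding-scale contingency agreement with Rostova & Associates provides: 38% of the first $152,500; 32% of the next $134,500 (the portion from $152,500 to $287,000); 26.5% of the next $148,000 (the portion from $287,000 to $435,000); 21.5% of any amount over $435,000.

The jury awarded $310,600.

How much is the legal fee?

First $152,500 at 38% = $57,950.00
Next $134,500 at 32% = $43,040.00
Remaining $23,600 at 26.5% = $6,254.00
Fee: $57,950.00 + $43,040.00 + $6,254.00 = $107,244.00

$107,244.00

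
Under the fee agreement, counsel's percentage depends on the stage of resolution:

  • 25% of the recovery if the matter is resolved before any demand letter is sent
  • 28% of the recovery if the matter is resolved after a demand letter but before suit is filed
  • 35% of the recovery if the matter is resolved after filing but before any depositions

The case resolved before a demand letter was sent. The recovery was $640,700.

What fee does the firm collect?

The matter resolved before a demand letter was sent, so the 25% rate applies.
$640,700 × 25% = $160,175.00

$160,175.00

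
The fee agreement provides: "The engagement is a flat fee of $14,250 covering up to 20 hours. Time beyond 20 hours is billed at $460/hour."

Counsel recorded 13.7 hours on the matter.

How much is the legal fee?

$14,250.00

13.7 hours is within the 20-hour scope; only the flat fee applies.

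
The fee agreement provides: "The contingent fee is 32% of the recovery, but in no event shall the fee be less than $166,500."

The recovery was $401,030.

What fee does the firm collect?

$166,500.00

32% of $401,030 = $128,329.60
That is below the $166,500 minimum, so the minimum applies.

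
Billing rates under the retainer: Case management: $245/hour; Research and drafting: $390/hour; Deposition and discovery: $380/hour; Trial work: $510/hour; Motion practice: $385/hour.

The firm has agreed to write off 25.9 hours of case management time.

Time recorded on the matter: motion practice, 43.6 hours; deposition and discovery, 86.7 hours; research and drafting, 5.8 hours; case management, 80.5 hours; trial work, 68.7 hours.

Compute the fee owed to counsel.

$100,408.00

Case management: 80.5 × $245 = $19,722.50
Research and drafting: 5.8 × $390 = $2,262.00
Deposition and discovery: 86.7 × $380 = $32,946.00
Trial work: 68.7 × $510 = $35,037.00
Motion practice: 43.6 × $385 = $16,786.00
Subtotal: $106,753.50
Write-off: 25.9 × $245 = $6,345.50
Total: $106,753.50 − $6,345.50 = $100,408.00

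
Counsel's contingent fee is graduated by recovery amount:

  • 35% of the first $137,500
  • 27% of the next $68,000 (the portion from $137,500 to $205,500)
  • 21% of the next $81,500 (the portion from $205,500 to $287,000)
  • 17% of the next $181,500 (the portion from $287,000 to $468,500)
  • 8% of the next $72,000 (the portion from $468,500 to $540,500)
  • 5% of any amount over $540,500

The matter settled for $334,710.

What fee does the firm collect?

First $137,500 at 35% = $48,125.00
Next $68,000 at 27% = $18,360.00
Next $81,500 at 21% = $17,115.00
Remaining $47,710 at 17% = $8,110.70
Fee: $48,125.00 + $18,360.00 + $17,115.00 + $8,110.70 = $91,710.70

$91,710.70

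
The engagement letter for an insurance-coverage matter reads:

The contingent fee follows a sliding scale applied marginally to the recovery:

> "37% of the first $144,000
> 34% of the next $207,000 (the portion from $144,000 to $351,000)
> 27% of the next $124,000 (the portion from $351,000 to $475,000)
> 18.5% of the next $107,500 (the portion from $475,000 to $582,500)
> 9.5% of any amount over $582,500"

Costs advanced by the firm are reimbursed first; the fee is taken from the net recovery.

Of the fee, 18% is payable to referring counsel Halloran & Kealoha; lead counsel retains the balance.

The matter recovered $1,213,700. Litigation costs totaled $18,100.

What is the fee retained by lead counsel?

Fee base (net of costs): $1,213,700 − $18,100 = $1,195,600
First $144,000 at 37% = $53,280.00
Next $207,000 at 34% = $70,380.00
Next $124,000 at 27% = $33,480.00
Next $107,500 at 18.5% = $19,887.50
Remaining $613,100 at 9.5% = $58,244.50
Fee: $53,280.00 + $70,380.00 + $33,480.00 + $19,887.50 + $58,244.50 = $235,272.00
Referral share: 18% of $235,272.00 = $42,348.96; lead counsel retains $235,272.00 − $42,348.96 = $192,923.04.

$192,923.04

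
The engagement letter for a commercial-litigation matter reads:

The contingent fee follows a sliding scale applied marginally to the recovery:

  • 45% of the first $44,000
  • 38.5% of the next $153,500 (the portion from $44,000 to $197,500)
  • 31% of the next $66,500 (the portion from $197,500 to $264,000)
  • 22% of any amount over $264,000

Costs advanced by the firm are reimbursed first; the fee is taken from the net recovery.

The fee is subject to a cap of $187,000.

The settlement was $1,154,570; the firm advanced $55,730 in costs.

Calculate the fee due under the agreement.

Fee base (net of costs): $1,154,570 − $55,730 = $1,098,840
First $44,000 at 45% = $19,800.00
Next $153,500 at 38.5% = $59,097.50
Next $66,500 at 31% = $20,615.00
Remaining $834,840 at 22% = $183,664.80
Fee: $19,800.00 + $59,097.50 + $20,615.00 + $183,664.80 = $283,177.30
$283,177.30 exceeds the $187,000 cap, so the fee is capped at $187,000.00.

$187,000.00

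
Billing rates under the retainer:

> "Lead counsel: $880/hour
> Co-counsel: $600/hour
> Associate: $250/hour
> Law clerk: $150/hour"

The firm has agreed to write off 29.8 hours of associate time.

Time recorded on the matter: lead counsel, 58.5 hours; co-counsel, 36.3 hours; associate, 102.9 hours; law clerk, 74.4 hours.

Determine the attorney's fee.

Lead counsel: 58.5 × $880 = $51,480.00
Co-counsel: 36.3 × $600 = $21,780.00
Associate: 102.9 × $250 = $25,725.00
Law clerk: 74.4 × $150 = $11,160.00
Subtotal: $110,145.00
Write-off: 29.8 × $250 = $7,450.00
Total: $110,145.00 − $7,450.00 = $102,695.00

$102,695.00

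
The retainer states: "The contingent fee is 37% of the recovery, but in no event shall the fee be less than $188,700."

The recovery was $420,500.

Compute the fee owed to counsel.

37% of $420,500 = $155,585.00
That is below the $188,700 minimum, so the minimum applies.

$188,700.00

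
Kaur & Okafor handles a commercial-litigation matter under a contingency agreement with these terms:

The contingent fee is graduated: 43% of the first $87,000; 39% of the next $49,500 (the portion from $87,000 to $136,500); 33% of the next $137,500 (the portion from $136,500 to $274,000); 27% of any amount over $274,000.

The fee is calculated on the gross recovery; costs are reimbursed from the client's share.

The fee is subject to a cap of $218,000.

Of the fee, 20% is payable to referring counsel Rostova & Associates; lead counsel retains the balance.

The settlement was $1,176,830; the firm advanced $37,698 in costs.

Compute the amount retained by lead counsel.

$174,400.00

Fee base is the gross recovery, $1,176,830; costs are reimbursed separately.
First $87,000 at 43% = $37,410.00
Next $49,500 at 39% = $19,305.00
Next $137,500 at 33% = $45,375.00
Remaining $902,830 at 27% = $243,764.10
Fee: $37,410.00 + $19,305.00 + $45,375.00 + $243,764.10 = $345,854.10
$345,854.10 exceeds the $218,000 cap, so the fee is capped at $218,000.00.
Referral share: 20% of $218,000.00 = $43,600.00; lead counsel retains $218,000.00 − $43,600.00 = $174,400.00.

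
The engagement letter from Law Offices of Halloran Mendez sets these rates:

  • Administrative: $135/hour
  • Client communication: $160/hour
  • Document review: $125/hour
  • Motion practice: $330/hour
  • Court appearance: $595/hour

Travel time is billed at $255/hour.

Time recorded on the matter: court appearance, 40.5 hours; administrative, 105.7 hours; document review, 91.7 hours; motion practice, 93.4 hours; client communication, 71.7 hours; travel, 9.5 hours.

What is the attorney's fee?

$94,546.00

Administrative: 105.7 × $135 = $14,269.50
Client communication: 71.7 × $160 = $11,472.00
Document review: 91.7 × $125 = $11,462.50
Motion practice: 93.4 × $330 = $30,822.00
Court appearance: 40.5 × $595 = $24,097.50
Subtotal: $14,269.50 + $11,472.00 + $11,462.50 + $30,822.00 + $24,097.50 = $92,123.50
Travel: 9.5 × $255 = $2,422.50
Total: $92,123.50 + $2,422.50 = $94,546.00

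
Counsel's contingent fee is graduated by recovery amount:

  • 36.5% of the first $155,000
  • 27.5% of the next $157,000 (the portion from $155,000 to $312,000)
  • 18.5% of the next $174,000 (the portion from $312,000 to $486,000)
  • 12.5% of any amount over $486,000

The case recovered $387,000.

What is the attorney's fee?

First $155,000 at 36.5% = $56,575.00
Next $157,000 at 27.5% = $43,175.00
Remaining $75,000 at 18.5% = $13,875.00
Fee: $56,575.00 + $43,175.00 + $13,875.00 = $113,625.00

$113,625.00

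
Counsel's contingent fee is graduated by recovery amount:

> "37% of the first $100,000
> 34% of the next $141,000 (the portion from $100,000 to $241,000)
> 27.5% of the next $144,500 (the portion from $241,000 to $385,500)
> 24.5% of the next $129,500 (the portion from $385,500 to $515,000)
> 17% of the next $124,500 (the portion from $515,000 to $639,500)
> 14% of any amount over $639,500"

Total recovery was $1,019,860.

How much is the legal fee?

First $100,000 at 37% = $37,000.00
Next $141,000 at 34% = $47,940.00
Next $144,500 at 27.5% = $39,737.50
Next $129,500 at 24.5% = $31,727.50
Next $124,500 at 17% = $21,165.00
Remaining $380,360 at 14% = $53,250.40
Fee: $37,000.00 + $47,940.00 + $39,737.50 + $31,727.50 + $21,165.00 + $53,250.40 = $230,820.40

$230,820.40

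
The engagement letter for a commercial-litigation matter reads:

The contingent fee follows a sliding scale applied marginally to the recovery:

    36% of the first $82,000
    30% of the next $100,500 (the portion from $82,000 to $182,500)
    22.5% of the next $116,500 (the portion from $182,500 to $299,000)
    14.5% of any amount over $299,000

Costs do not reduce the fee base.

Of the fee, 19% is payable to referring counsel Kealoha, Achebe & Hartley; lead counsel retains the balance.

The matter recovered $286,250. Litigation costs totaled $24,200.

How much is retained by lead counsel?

$67,241.14

Fee base is the gross recovery, $286,250; costs are reimbursed separately.
First $82,000 at 36% = $29,520.00
Next $100,500 at 30% = $30,150.00
Remaining $103,750 at 22.5% = $23,343.75
Fee: $29,520.00 + $30,150.00 + $23,343.75 = $83,013.75
Referral share: 19% of $83,013.75 = $15,772.61; lead counsel retains $83,013.75 − $15,772.61 = $67,241.14.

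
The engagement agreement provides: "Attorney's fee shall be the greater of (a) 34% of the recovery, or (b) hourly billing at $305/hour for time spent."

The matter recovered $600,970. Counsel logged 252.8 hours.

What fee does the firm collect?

(a) 34% of $600,970 = $204,329.80
(b) 252.8 × $305 = $77,104.00
The greater is (a): $204,329.80.

$204,329.80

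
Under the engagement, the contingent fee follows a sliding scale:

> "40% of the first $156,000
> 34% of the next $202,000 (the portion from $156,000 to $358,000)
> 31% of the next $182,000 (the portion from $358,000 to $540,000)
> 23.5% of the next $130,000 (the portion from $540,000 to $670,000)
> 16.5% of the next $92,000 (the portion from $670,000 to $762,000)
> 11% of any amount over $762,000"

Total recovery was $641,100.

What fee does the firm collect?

$211,258.50

First $156,000 at 40% = $62,400.00
Next $202,000 at 34% = $68,680.00
Next $182,000 at 31% = $56,420.00
Remaining $101,100 at 23.5% = $23,758.50
Fee: $62,400.00 + $68,680.00 + $56,420.00 + $23,758.50 = $211,258.50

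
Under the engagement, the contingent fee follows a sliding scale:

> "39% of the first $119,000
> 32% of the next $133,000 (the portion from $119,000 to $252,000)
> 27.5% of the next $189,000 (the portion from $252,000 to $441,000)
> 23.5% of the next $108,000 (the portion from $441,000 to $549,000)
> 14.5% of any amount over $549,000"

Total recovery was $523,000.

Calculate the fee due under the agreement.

$160,215.00

First $119,000 at 39% = $46,410.00
Next $133,000 at 32% = $42,560.00
Next $189,000 at 27.5% = $51,975.00
Remaining $82,000 at 23.5% = $19,270.00
Fee: $46,410.00 + $42,560.00 + $51,975.00 + $19,270.00 = $160,215.00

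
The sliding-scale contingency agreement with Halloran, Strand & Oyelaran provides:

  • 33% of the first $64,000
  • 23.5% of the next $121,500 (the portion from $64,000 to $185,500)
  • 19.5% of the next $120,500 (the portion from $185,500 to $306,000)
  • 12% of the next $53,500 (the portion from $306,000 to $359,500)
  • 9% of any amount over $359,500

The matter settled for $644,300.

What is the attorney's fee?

First $64,000 at 33% = $21,120.00
Next $121,500 at 23.5% = $28,552.50
Next $120,500 at 19.5% = $23,497.50
Next $53,500 at 12% = $6,420.00
Remaining $284,800 at 9% = $25,632.00
Fee: $21,120.00 + $28,552.50 + $23,497.50 + $6,420.00 + $25,632.00 = $105,222.00

$105,222.00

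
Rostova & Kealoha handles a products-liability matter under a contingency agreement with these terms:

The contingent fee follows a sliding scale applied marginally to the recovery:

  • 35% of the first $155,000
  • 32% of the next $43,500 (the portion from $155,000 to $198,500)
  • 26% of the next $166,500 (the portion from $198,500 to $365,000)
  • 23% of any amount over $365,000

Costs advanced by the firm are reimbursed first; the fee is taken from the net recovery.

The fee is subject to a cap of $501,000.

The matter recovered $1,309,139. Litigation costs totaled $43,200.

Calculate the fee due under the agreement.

$318,675.97

Fee base (net of costs): $1,309,139 − $43,200 = $1,265,939
First $155,000 at 35% = $54,250.00
Next $43,500 at 32% = $13,920.00
Next $166,500 at 26% = $43,290.00
Remaining $900,939 at 23% = $207,215.97
Fee: $54,250.00 + $13,920.00 + $43,290.00 + $207,215.97 = $318,675.97
$318,675.97 is under the $501,000 cap.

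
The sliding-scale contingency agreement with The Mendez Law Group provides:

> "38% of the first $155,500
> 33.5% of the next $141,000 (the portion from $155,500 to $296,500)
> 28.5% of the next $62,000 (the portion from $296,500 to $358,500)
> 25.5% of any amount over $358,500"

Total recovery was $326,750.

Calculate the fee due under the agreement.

$114,946.25

First $155,500 at 38% = $59,090.00
Next $141,000 at 33.5% = $47,235.00
Remaining $30,250 at 28.5% = $8,621.25
Fee: $59,090.00 + $47,235.00 + $8,621.25 = $114,946.25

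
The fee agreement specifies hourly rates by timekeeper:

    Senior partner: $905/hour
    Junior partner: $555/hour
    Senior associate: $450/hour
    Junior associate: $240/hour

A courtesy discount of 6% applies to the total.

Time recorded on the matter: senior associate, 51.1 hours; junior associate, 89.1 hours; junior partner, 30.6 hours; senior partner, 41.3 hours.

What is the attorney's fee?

$92,814.19

Senior partner: 41.3 × $905 = $37,376.50
Junior partner: 30.6 × $555 = $16,983.00
Senior associate: 51.1 × $450 = $22,995.00
Junior associate: 89.1 × $240 = $21,384.00
Subtotal: $98,738.50
Less 6% discount: −$5,924.31
Total: $98,738.50 − $5,924.31 = $92,814.19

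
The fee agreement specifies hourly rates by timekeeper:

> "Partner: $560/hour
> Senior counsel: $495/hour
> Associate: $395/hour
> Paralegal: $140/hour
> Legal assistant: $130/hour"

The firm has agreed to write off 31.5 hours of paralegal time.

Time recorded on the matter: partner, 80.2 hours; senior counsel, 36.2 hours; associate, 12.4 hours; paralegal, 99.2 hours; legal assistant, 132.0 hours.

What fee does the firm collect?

Partner: 80.2 × $560 = $44,912.00
Senior counsel: 36.2 × $495 = $17,919.00
Associate: 12.4 × $395 = $4,898.00
Paralegal: 99.2 × $140 = $13,888.00
Legal assistant: 132.0 × $130 = $17,160.00
Subtotal: $98,777.00
Write-off: 31.5 × $140 = $4,410.00
Total: $98,777.00 − $4,410.00 = $94,367.00

$94,367.00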